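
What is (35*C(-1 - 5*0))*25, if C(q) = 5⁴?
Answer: 546875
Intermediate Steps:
C(q) = 625
(35*C(-1 - 5*0))*25 = (35*625)*25 = 21875*25 = 546875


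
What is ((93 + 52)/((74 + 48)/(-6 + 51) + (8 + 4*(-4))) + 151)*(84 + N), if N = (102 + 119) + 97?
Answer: 5912013/119 ≈ 49681.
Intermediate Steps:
N = 318 (N = 221 + 97 = 318)
((93 + 52)/((74 + 48)/(-6 + 51) + (8 + 4*(-4))) + 151)*(84 + N) = ((93 + 52)/((74 + 48)/(-6 + 51) + (8 + 4*(-4))) + 151)*(84 + 318) = (145/(122/45 + (8 - 16)) + 151)*402 = (145/(122*(1/45) - 8) + 151)*402 = (145/(122/45 - 8) + 151)*402 = (145/(-238/45) + 151)*402 = (145*(-45/238) + 151)*402 = (-6525/238 + 151)*402 = (29413/238)*402 = 5912013/119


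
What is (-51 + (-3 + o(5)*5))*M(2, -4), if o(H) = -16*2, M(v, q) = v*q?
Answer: 1712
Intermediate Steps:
M(v, q) = q*v
o(H) = -32 (o(H) = -4*8 = -32)
(-51 + (-3 + o(5)*5))*M(2, -4) = (-51 + (-3 - 32*5))*(-4*2) = (-51 + (-3 - 160))*(-8) = (-51 - 163)*(-8) = -214*(-8) = 1712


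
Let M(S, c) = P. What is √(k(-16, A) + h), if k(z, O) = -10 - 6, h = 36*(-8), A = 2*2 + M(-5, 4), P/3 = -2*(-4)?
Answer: 4*I*√19 ≈ 17.436*I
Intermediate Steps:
P = 24 (P = 3*(-2*(-4)) = 3*8 = 24)
M(S, c) = 24
A = 28 (A = 2*2 + 24 = 4 + 24 = 28)
h = -288
k(z, O) = -16
√(k(-16, A) + h) = √(-16 - 288) = √(-304) = 4*I*√19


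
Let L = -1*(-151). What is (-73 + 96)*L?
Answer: 3473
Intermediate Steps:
L = 151
(-73 + 96)*L = (-73 + 96)*151 = 23*151 = 3473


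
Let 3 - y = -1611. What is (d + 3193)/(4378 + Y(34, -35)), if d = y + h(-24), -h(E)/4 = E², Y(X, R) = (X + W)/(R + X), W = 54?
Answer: 2503/4290 ≈ 0.58345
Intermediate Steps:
y = 1614 (y = 3 - 1*(-1611) = 3 + 1611 = 1614)
Y(X, R) = (54 + X)/(R + X) (Y(X, R) = (X + 54)/(R + X) = (54 + X)/(R + X))
h(E) = -4*E²
d = -690 (d = 1614 - 4*(-24)² = 1614 - 4*576 = 1614 - 2304 = -690)
(d + 3193)/(4378 + Y(34, -35)) = (-690 + 3193)/(4378 + (54 + 34)/(-35 + 34)) = 2503/(4378 + 88/(-1)) = 2503/(4378 - 1*88) = 2503/(4378 - 88) = 2503/4290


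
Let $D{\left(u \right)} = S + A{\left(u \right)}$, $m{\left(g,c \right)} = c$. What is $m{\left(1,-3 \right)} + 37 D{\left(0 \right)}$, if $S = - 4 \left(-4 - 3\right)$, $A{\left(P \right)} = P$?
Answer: $1033$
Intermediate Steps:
$S = 28$ ($S = \left(-4\right) \left(-7\right) = 28$)
$D{\left(u \right)} = 28 + u$
$m{\left(1,-3 \right)} + 37 D{\left(0 \right)} = -3 + 37 \left(28 + 0\right) = -3 + 37 \cdot 28 = -3 + 1036 = 1033$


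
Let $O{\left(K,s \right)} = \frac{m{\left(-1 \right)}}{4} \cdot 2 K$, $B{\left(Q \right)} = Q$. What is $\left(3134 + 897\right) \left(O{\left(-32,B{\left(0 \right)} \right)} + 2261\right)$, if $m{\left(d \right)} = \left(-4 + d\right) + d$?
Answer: $9501067$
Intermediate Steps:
$m{\left(d \right)} = -4 + 2 d$
$O{\left(K,s \right)} = - 3 K$ ($O{\left(K,s \right)} = \frac{-4 + 2 \left(-1\right)}{4} \cdot 2 K = \left(-4 - 2\right) \frac{1}{4} \cdot 2 K = \left(-6\right) \frac{1}{4} \cdot 2 K = \left(- \frac{3}{2}\right) 2 K = - 3 K$)
$\left(3134 + 897\right) \left(O{\left(-32,B{\left(0 \right)} \right)} + 2261\right) = \left(3134 + 897\right) \left(\left(-3\right) \left(-32\right) + 2261\right) = 4031 \left(96 + 2261\right) = 4031 \cdot 2357 = 9501067$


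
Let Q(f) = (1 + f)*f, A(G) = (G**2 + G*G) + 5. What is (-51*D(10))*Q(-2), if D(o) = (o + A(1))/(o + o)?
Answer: -867/10 ≈ -86.700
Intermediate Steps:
A(G) = 5 + 2*G**2 (A(G) = (G**2 + G**2) + 5 = 2*G**2 + 5 = 5 + 2*G**2)
Q(f) = f*(1 + f)
D(o) = (7 + o)/(2*o) (D(o) = (o + (5 + 2*1**2))/(o + o) = (o + (5 + 2*1))/((2*o)) = (o + (5 + 2))*(1/(2*o)) = (o + 7)*(1/(2*o)) = (7 + o)*(1/(2*o)) = (7 + o)/(2*o))
(-51*D(10))*Q(-2) = (-51*(7 + 10)/(2*10))*(-2*(1 - 2)) = (-51*17/(2*10))*(-2*(-1)) = -51*17/20*2 = -867/20*2 = -867/10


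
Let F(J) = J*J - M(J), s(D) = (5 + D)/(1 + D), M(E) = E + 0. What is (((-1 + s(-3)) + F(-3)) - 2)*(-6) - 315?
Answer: -363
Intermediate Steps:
M(E) = E
s(D) = (5 + D)/(1 + D)
F(J) = J**2 - J (F(J) = J*J - J = J**2 - J)
(((-1 + s(-3)) + F(-3)) - 2)*(-6) - 315 = (((-1 + (5 - 3)/(1 - 3)) - 3*(-1 - 3)) - 2)*(-6) - 315 = (((-1 + 2/(-2)) - 3*(-4)) - 2)*(-6) - 315 = (((-1 - 1/2*2) + 12) - 2)*(-6) - 315 = (((-1 - 1) + 12) - 2)*(-6) - 315 = ((-2 + 12) - 2)*(-6) - 315 = (10 - 2)*(-6) - 315 = 8*(-6) - 315 = -48 - 315 = -363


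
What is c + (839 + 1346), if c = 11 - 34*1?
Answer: 2162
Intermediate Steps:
c = -23 (c = 11 - 34 = -23)
c + (839 + 1346) = -23 + (839 + 1346) = -23 + 2185 = 2162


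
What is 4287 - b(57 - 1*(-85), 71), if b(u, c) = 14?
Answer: 4273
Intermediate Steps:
4287 - b(57 - 1*(-85), 71) = 4287 - 1*14 = 4287 - 14 = 4273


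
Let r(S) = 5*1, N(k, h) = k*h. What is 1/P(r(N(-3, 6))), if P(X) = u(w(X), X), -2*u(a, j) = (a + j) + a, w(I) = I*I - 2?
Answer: -2/51 ≈ -0.039216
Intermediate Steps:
w(I) = -2 + I**2 (w(I) = I**2 - 2 = -2 + I**2)
N(k, h) = h*k
u(a, j) = -a - j/2 (u(a, j) = -((a + j) + a)/2 = -(j + 2*a)/2 = -a - j/2)
r(S) = 5
P(X) = 2 - X**2 - X/2 (P(X) = -(-2 + X**2) - X/2 = (2 - X**2) - X/2 = 2 - X**2 - X/2)
1/P(r(N(-3, 6))) = 1/(2 - 1*5**2 - 1/2*5) = 1/(2 - 1*25 - 5/2) = 1/(2 - 25 - 5/2) = 1/(-51/2) = -2/51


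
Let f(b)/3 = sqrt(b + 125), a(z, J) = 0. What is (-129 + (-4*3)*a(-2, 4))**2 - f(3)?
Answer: 16641 - 24*sqrt(2) ≈ 16607.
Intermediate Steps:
f(b) = 3*sqrt(125 + b) (f(b) = 3*sqrt(b + 125) = 3*sqrt(125 + b))
(-129 + (-4*3)*a(-2, 4))**2 - f(3) = (-129 - 4*3*0)**2 - 3*sqrt(125 + 3) = (-129 - 12*0)**2 - 3*sqrt(128) = (-129 + 0)**2 - 3*8*sqrt(2) = (-129)**2 - 24*sqrt(2) = 16641 - 24*sqrt(2)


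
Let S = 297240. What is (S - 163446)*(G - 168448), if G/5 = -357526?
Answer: -261711499932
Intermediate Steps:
G = -1787630 (G = 5*(-357526) = -1787630)
(S - 163446)*(G - 168448) = (297240 - 163446)*(-1787630 - 168448) = 133794*(-1956078) = -261711499932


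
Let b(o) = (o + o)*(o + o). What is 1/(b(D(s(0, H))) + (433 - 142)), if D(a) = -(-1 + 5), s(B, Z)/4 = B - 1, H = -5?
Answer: 1/355 ≈ 0.0028169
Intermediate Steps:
s(B, Z) = -4 + 4*B (s(B, Z) = 4*(B - 1) = 4*(-1 + B) = -4 + 4*B)
D(a) = -4 (D(a) = -1*4 = -4)
b(o) = 4*o² (b(o) = (2*o)*(2*o) = 4*o²)
1/(b(D(s(0, H))) + (433 - 142)) = 1/(4*(-4)² + (433 - 142)) = 1/(4*16 + 291) = 1/(64 + 291) = 1/355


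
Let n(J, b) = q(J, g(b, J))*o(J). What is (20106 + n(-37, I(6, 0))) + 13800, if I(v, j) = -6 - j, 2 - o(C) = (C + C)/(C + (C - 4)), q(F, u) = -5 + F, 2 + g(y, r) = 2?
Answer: 440204/13 ≈ 33862.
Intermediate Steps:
g(y, r) = 0 (g(y, r) = -2 + 2 = 0)
o(C) = 2 - 2*C/(-4 + 2*C) (o(C) = 2 - (C + C)/(C + (C - 4)) = 2 - 2*C/(C + (-4 + C)) = 2 - 2*C/(-4 + 2*C))
n(J, b) = (-5 + J)*(-4 + J)/(-2 + J) (n(J, b) = (-5 + J)*((-4 + J)/(-2 + J)) = (-5 + J)*(-4 + J)/(-2 + J))
(20106 + n(-37, I(6, 0))) + 13800 = (20106 + (-5 - 37)*(-4 - 37)/(-2 - 37)) + 13800 = (20106 - 42*(-41)/(-39)) + 13800 = (20106 - 1/39*(-42)*(-41)) + 13800 = (20106 - 574/13) + 13800 = 260804/13 + 13800 = 440204/13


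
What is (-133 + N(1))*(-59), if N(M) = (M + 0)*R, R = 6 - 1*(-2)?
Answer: 7375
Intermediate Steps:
R = 8 (R = 6 + 2 = 8)
N(M) = 8*M (N(M) = (M + 0)*8 = M*8 = 8*M)
(-133 + N(1))*(-59) = (-133 + 8*1)*(-59) = (-133 + 8)*(-59) = -125*(-59) = 7375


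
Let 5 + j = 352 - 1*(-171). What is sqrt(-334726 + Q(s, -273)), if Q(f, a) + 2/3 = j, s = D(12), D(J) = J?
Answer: I*sqrt(3007878)/3 ≈ 578.11*I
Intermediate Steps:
s = 12
j = 518 (j = -5 + (352 - 1*(-171)) = -5 + (352 + 171) = -5 + 523 = 518)
Q(f, a) = 1552/3 (Q(f, a) = -2/3 + 518 = 1552/3)
sqrt(-334726 + Q(s, -273)) = sqrt(-334726 + 1552/3) = sqrt(-1002626/3) = I*sqrt(3007878)/3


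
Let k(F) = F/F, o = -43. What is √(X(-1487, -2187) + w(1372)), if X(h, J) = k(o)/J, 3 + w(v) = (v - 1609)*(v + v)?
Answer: I*√4266821694/81 ≈ 806.43*I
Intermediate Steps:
k(F) = 1
w(v) = -3 + 2*v*(-1609 + v) (w(v) = -3 + (v - 1609)*(v + v) = -3 + (-1609 + v)*(2*v) = -3 + 2*v*(-1609 + v))
X(h, J) = 1/J
√(X(-1487, -2187) + w(1372)) = √(1/(-2187) + (-3 - 3218*1372 + 2*1372²)) = √(-1/2187 + (-3 - 4415096 + 2*1882384)) = √(-1/2187 + (-3 - 4415096 + 3764768)) = √(-1/2187 - 650331) = √(-1422273898/2187) = I*√4266821694/81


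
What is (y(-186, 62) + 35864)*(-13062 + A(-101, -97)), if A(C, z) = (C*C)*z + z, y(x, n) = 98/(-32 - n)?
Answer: -1690035844704/47 ≈ -3.5958e+10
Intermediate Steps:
A(C, z) = z + z*C**2 (A(C, z) = C**2*z + z = z*C**2 + z = z + z*C**2)
(y(-186, 62) + 35864)*(-13062 + A(-101, -97)) = (-98/(32 + 62) + 35864)*(-13062 - 97*(1 + (-101)**2)) = (-98/94 + 35864)*(-13062 - 97*(1 + 10201)) = (-98*1/94 + 35864)*(-13062 - 97*10202) = (-49/47 + 35864)*(-13062 - 989594) = (1685559/47)*(-1002656) = -1690035844704/47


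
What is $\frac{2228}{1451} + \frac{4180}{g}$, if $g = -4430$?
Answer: $\frac{380486}{642793} \approx 0.59193$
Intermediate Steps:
$\frac{2228}{1451} + \frac{4180}{g} = \frac{2228}{1451} + \frac{4180}{-4430} = 2228 \cdot \frac{1}{1451} + 4180 \left(- \frac{1}{4430}\right) = \frac{2228}{1451} - \frac{418}{443} = \frac{380486}{642793}$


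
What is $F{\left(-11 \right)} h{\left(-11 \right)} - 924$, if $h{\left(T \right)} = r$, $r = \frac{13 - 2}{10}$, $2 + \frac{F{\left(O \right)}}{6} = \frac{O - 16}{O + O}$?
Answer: $- \frac{9291}{10} \approx -929.1$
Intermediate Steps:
$F{\left(O \right)} = -12 + \frac{3 \left(-16 + O\right)}{O}$ ($F{\left(O \right)} = -12 + 6 \frac{O - 16}{O + O} = -12 + 6 \frac{-16 + O}{2 O} = -12 + \frac{3 \left(-16 + O\right)}{O}$)
$r = \frac{11}{10}$ ($r = 11 \cdot \frac{1}{10} = \frac{11}{10} \approx 1.1$)
$h{\left(T \right)} = \frac{11}{10}$
$F{\left(-11 \right)} h{\left(-11 \right)} - 924 = \left(-9 - \frac{48}{-11}\right) \frac{11}{10} - 924 = \left(-9 - - \frac{48}{11}\right) \frac{11}{10} - 924 = \left(-9 + \frac{48}{11}\right) \frac{11}{10} - 924 = \left(- \frac{51}{11}\right) \frac{11}{10} - 924 = - \frac{51}{10} - 924 = - \frac{9291}{10}$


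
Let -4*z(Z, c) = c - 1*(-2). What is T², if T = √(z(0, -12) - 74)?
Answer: -143/2 ≈ -71.500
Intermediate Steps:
z(Z, c) = -½ - c/4 (z(Z, c) = -(c - 1*(-2))/4 = -(c + 2)/4 = -(2 + c)/4 = -½ - c/4)
T = I*√286/2 (T = √((-½ - ¼*(-12)) - 74) = √((-½ + 3) - 74) = √(5/2 - 74) = √(-143/2) = I*√286/2 ≈ 8.4558*I)
T² = (I*√286/2)² = -143/2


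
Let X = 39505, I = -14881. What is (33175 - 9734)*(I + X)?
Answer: 577211184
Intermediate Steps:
(33175 - 9734)*(I + X) = (33175 - 9734)*(-14881 + 39505) = 23441*24624 = 577211184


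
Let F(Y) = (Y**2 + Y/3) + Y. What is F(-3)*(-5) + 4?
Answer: -21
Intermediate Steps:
F(Y) = Y**2 + 4*Y/3 (F(Y) = (Y**2 + Y/3) + Y = Y**2 + 4*Y/3)
F(-3)*(-5) + 4 = ((1/3)*(-3)*(4 + 3*(-3)))*(-5) + 4 = ((1/3)*(-3)*(4 - 9))*(-5) + 4 = ((1/3)*(-3)*(-5))*(-5) + 4 = 5*(-5) + 4 = -25 + 4 = -21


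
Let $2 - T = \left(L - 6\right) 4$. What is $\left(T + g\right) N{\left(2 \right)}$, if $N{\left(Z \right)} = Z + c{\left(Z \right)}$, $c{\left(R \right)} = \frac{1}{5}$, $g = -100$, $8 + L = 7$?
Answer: $-154$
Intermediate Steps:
$L = -1$ ($L = -8 + 7 = -1$)
$c{\left(R \right)} = \frac{1}{5}$
$T = 30$ ($T = 2 - \left(-1 - 6\right) 4 = 2 - \left(-7\right) 4 = 2 - -28 = 2 + 28 = 30$)
$N{\left(Z \right)} = \frac{1}{5} + Z$ ($N{\left(Z \right)} = Z + \frac{1}{5} = \frac{1}{5} + Z$)
$\left(T + g\right) N{\left(2 \right)} = \left(30 - 100\right) \left(\frac{1}{5} + 2\right) = \left(-70\right) \frac{11}{5} = -154$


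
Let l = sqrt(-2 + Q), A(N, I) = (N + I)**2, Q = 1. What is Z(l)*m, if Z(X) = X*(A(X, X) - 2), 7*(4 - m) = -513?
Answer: -3246*I/7 ≈ -463.71*I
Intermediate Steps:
A(N, I) = (I + N)**2
l = I (l = sqrt(-2 + 1) = sqrt(-1) = I ≈ 1.0*I)
m = 541/7 (m = 4 - 1/7*(-513) = 4 + 513/7 = 541/7 ≈ 77.286)
Z(X) = X*(-2 + 4*X**2) (Z(X) = X*((X + X)**2 - 2) = X*((2*X)**2 - 2) = X*(4*X**2 - 2) = X*(-2 + 4*X**2))
Z(l)*m = (-2*I + 4*I**3)*(541/7) = (-2*I + 4*(-I))*(541/7) = (-2*I - 4*I)*(541/7) = -6*I*(541/7) = -3246*I/7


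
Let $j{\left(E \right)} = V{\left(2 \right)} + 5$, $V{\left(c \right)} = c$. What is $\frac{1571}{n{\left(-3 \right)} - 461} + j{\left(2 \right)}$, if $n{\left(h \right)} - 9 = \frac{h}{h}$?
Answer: $\frac{1586}{451} \approx 3.5166$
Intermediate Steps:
$n{\left(h \right)} = 10$ ($n{\left(h \right)} = 9 + \frac{h}{h} = 9 + 1 = 10$)
$j{\left(E \right)} = 7$ ($j{\left(E \right)} = 2 + 5 = 7$)
$\frac{1571}{n{\left(-3 \right)} - 461} + j{\left(2 \right)} = \frac{1571}{10 - 461} + 7 = \frac{1571}{-451} + 7 = 1571 \left(- \frac{1}{451}\right) + 7 = - \frac{1571}{451} + 7 = \frac{1586}{451}$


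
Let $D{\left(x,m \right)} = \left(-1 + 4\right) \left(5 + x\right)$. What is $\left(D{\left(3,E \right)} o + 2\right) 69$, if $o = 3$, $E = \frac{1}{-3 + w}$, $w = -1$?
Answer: $5106$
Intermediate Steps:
$E = - \frac{1}{4}$ ($E = \frac{1}{-3 - 1} = \frac{1}{-4} = - \frac{1}{4} \approx -0.25$)
$D{\left(x,m \right)} = 15 + 3 x$ ($D{\left(x,m \right)} = 3 \left(5 + x\right) = 15 + 3 x$)
$\left(D{\left(3,E \right)} o + 2\right) 69 = \left(\left(15 + 3 \cdot 3\right) 3 + 2\right) 69 = \left(\left(15 + 9\right) 3 + 2\right) 69 = \left(24 \cdot 3 + 2\right) 69 = \left(72 + 2\right) 69 = 74 \cdot 69 = 5106$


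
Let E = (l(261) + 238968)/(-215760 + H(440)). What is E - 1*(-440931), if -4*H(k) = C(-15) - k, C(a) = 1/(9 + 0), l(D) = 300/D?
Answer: 99270351339807/225138629 ≈ 4.4093e+5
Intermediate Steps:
C(a) = 1/9
H(k) = -1/36 + k/4 (H(k) = -(1/9 - k)/4 = -1/36 + k/4)
E = -249483792/225138629 (E = (300/261 + 238968)/(-215760 + (-1/36 + (1/4)*440)) = (300*(1/261) + 238968)/(-215760 + (-1/36 + 110)) = (100/87 + 238968)/(-215760 + 3959/36) = 20790316/(87*(-7763401/36)) = (20790316/87)*(-36/7763401) = -249483792/225138629 ≈ -1.1081)
E - 1*(-440931) = -249483792/225138629 - 1*(-440931) = -249483792/225138629 + 440931 = 99270351339807/225138629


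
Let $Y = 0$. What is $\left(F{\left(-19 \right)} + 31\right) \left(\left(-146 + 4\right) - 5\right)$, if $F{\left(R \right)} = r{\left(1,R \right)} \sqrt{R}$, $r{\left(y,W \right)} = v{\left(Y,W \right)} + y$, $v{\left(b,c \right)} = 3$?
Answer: $-4557 - 588 i \sqrt{19} \approx -4557.0 - 2563.0 i$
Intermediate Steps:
$r{\left(y,W \right)} = 3 + y$
$F{\left(R \right)} = 4 \sqrt{R}$ ($F{\left(R \right)} = \left(3 + 1\right) \sqrt{R} = 4 \sqrt{R}$)
$\left(F{\left(-19 \right)} + 31\right) \left(\left(-146 + 4\right) - 5\right) = \left(4 \sqrt{-19} + 31\right) \left(\left(-146 + 4\right) - 5\right) = \left(4 i \sqrt{19} + 31\right) \left(-142 - 5\right) = \left(4 i \sqrt{19} + 31\right) \left(-147\right) = \left(31 + 4 i \sqrt{19}\right) \left(-147\right) = -4557 - 588 i \sqrt{19}$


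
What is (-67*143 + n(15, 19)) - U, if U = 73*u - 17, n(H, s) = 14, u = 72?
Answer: -14806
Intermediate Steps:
U = 5239 (U = 73*72 - 17 = 5256 - 17 = 5239)
(-67*143 + n(15, 19)) - U = (-67*143 + 14) - 1*5239 = (-9581 + 14) - 5239 = -9567 - 5239 = -14806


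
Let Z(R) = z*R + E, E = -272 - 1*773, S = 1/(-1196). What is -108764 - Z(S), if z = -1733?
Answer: -128833657/1196 ≈ -1.0772e+5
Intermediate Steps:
S = -1/1196 ≈ -0.00083612
E = -1045 (E = -272 - 773 = -1045)
Z(R) = -1045 - 1733*R (Z(R) = -1733*R - 1045 = -1045 - 1733*R)
-108764 - Z(S) = -108764 - (-1045 - 1733*(-1/1196)) = -108764 - (-1045 + 1733/1196) = -108764 - 1*(-1248087/1196) = -108764 + 1248087/1196 = -128833657/1196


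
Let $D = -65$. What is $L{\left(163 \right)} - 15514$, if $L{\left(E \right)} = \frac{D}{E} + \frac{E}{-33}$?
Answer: $- \frac{83478520}{5379} \approx -15519.0$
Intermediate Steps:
$L{\left(E \right)} = - \frac{65}{E} - \frac{E}{33}$ ($L{\left(E \right)} = - \frac{65}{E} + \frac{E}{-33} = - \frac{65}{E} + E \left(- \frac{1}{33}\right) = - \frac{65}{E} - \frac{E}{33}$)
$L{\left(163 \right)} - 15514 = \left(- \frac{65}{163} - \frac{163}{33}\right) - 15514 = - \frac{28714}{5379} - 15514 = - \frac{83478520}{5379}$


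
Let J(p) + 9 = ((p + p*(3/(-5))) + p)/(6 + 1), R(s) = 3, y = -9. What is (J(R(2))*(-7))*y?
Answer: -2646/5 ≈ -529.20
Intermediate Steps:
J(p) = -9 + p/5 (J(p) = -9 + ((p + p*(3/(-5))) + p)/(6 + 1) = -9 + ((p + p*(3*(-⅕))) + p)/7 = -9 + ((p + p*(-⅗)) + p)*(⅐) = -9 + ((p - 3*p/5) + p)*(⅐) = -9 + (2*p/5 + p)*(⅐) = -9 + (7*p/5)*(⅐) = -9 + p/5)
(J(R(2))*(-7))*y = ((-9 + (⅕)*3)*(-7))*(-9) = ((-9 + ⅗)*(-7))*(-9) = -42/5*(-7)*(-9) = (294/5)*(-9) = -2646/5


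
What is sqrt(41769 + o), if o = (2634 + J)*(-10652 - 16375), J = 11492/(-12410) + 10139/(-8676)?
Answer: 161*I*sqrt(84886977188715)/175930 ≈ 8431.5*I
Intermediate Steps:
J = -6633223/3166740 (J = 11492*(-1/12410) + 10139*(-1/8676) = -338/365 - 10139/8676 = -6633223/3166740 ≈ -2.0947)
o = -25028683490811/351860 (o = (2634 - 6633223/3166740)*(-10652 - 16375) = (8334559937/3166740)*(-27027) = -25028683490811/351860 ≈ -7.1133e+7)
sqrt(41769 + o) = sqrt(41769 - 25028683490811/351860) = sqrt(-25013986650471/351860) = 161*I*sqrt(84886977188715)/175930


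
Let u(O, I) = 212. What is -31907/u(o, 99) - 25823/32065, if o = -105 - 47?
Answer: -19407027/128260 ≈ -151.31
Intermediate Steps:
o = -152
-31907/u(o, 99) - 25823/32065 = -31907/212 - 25823/32065 = -19407027/128260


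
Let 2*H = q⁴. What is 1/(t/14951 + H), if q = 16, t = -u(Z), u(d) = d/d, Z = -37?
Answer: 14951/489914367 ≈ 3.0518e-5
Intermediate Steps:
u(d) = 1
t = -1 (t = -1*1 = -1)
H = 32768 (H = (½)*16⁴ = (½)*65536 = 32768)
1/(t/14951 + H) = 1/(-1/14951 + 32768) = 1/(489914367/14951) = 14951/489914367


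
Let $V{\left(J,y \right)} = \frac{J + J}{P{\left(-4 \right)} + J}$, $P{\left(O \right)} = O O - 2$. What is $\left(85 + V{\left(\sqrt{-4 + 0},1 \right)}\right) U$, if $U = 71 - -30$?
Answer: $\frac{214726}{25} + \frac{707 i}{25} \approx 8589.0 + 28.28 i$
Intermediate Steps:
$P{\left(O \right)} = -2 + O^{2}$ ($P{\left(O \right)} = O^{2} - 2 = -2 + O^{2}$)
$U = 101$ ($U = 71 + 30 = 101$)
$V{\left(J,y \right)} = \frac{2 J}{14 + J}$ ($V{\left(J,y \right)} = \frac{J + J}{\left(-2 + \left(-4\right)^{2}\right) + J} = \frac{2 J}{\left(-2 + 16\right) + J} = \frac{2 J}{14 + J}$)
$\left(85 + V{\left(\sqrt{-4 + 0},1 \right)}\right) U = \left(85 + \frac{2 \sqrt{-4 + 0}}{14 + \sqrt{-4 + 0}}\right) 101 = \left(85 + \frac{2 \sqrt{-4}}{14 + \sqrt{-4}}\right) 101 = \left(85 + \frac{2 \cdot 2 i}{14 + 2 i}\right) 101 = \left(85 + 2 \cdot 2 i \frac{14 - 2 i}{200}\right) 101 = \left(85 + \frac{i \left(14 - 2 i\right)}{50}\right) 101 = 8585 + \frac{101 i \left(14 - 2 i\right)}{50}$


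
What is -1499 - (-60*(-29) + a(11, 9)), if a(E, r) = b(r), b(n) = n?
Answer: -3248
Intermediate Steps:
a(E, r) = r
-1499 - (-60*(-29) + a(11, 9)) = -1499 - (-60*(-29) + 9) = -1499 - (1740 + 9) = -1499 - 1*1749 = -1499 - 1749 = -3248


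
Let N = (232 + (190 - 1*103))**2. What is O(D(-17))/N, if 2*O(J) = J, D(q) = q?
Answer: -17/203522 ≈ -8.3529e-5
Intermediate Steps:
O(J) = J/2
N = 101761 (N = (232 + (190 - 103))**2 = (232 + 87)**2 = 319**2 = 101761)
O(D(-17))/N = ((1/2)*(-17))/101761 = -17/2*1/101761 = -17/203522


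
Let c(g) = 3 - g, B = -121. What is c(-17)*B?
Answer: -2420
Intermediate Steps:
c(-17)*B = (3 - 1*(-17))*(-121) = (3 + 17)*(-121) = 20*(-121) = -2420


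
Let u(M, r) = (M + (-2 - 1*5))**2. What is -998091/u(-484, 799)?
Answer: -998091/241081 ≈ -4.1401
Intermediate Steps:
u(M, r) = (-7 + M)**2 (u(M, r) = (M + (-2 - 5))**2 = (M - 7)**2 = (-7 + M)**2)
-998091/u(-484, 799) = -998091/(-7 - 484)**2 = -998091/((-491)**2) = -998091/241081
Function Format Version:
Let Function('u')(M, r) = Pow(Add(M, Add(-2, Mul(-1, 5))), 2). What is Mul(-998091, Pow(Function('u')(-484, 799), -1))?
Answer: Rational(-998091, 241081) ≈ -4.1401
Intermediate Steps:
Function('u')(M, r) = Pow(Add(-7, M), 2) (Function('u')(M, r) = Pow(Add(M, Add(-2, -5)), 2) = Pow(Add(M, -7), 2) = Pow(Add(-7, M), 2))
Mul(-998091, Pow(Function('u')(-484, 799), -1)) = Mul(-998091, Pow(Pow(Add(-7, -484), 2), -1)) = Mul(-998091, Pow(Pow(-491, 2), -1)) = Mul(-998091, Pow(241081, -1)) = Mul(-998091, Rational(1, 241081)) = Rational(-998091, 241081)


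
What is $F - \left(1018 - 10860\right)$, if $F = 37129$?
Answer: $46971$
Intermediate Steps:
$F - \left(1018 - 10860\right) = 37129 - \left(1018 - 10860\right) = 37129 - -9842 = 37129 + 9842 = 46971$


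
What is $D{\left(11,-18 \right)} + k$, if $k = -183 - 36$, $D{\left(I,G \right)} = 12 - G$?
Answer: $-189$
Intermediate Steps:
$k = -219$ ($k = -183 - 36 = -219$)
$D{\left(11,-18 \right)} + k = \left(12 - -18\right) - 219 = \left(12 + 18\right) - 219 = 30 - 219 = -189$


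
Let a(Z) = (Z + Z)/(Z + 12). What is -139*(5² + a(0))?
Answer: -3475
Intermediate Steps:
a(Z) = 2*Z/(12 + Z) (a(Z) = (2*Z)/(12 + Z) = 2*Z/(12 + Z))
-139*(5² + a(0)) = -139*(5² + 2*0/(12 + 0)) = -139*(25 + 2*0/12) = -139*(25 + 2*0*(1/12)) = -139*(25 + 0) = -139*25 = -3475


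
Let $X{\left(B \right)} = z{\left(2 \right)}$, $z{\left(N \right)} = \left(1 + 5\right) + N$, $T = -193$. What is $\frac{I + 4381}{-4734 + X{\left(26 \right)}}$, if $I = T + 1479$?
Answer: $- \frac{5667}{4726} \approx -1.1991$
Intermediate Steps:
$I = 1286$ ($I = -193 + 1479 = 1286$)
$z{\left(N \right)} = 6 + N$
$X{\left(B \right)} = 8$ ($X{\left(B \right)} = 6 + 2 = 8$)
$\frac{I + 4381}{-4734 + X{\left(26 \right)}} = \frac{1286 + 4381}{-4734 + 8} = \frac{5667}{-4726} = 5667 \left(- \frac{1}{4726}\right) = - \frac{5667}{4726}$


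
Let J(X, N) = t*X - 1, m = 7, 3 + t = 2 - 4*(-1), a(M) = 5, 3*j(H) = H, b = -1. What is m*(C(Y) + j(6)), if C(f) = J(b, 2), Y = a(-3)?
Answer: -14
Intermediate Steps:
j(H) = H/3
Y = 5
t = 3 (t = -3 + (2 - 4*(-1)) = -3 + (2 + 4) = -3 + 6 = 3)
J(X, N) = -1 + 3*X (J(X, N) = 3*X - 1 = -1 + 3*X)
C(f) = -4 (C(f) = -1 + 3*(-1) = -1 - 3 = -4)
m*(C(Y) + j(6)) = 7*(-4 + (1/3)*6) = 7*(-4 + 2) = 7*(-2) = -14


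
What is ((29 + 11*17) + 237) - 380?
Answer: 73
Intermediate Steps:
((29 + 11*17) + 237) - 380 = ((29 + 187) + 237) - 380 = (216 + 237) - 380 = 453 - 380 = 73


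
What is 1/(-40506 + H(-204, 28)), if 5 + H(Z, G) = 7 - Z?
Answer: -1/40300 ≈ -2.4814e-5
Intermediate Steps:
H(Z, G) = 2 - Z (H(Z, G) = -5 + (7 - Z) = 2 - Z)
1/(-40506 + H(-204, 28)) = 1/(-40506 + (2 - 1*(-204))) = 1/(-40506 + (2 + 204)) = 1/(-40506 + 206) = 1/(-40300) = -1/40300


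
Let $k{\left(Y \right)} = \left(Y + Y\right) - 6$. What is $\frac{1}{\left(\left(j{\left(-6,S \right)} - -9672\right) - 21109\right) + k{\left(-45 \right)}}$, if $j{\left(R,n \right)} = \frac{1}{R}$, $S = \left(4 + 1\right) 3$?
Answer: $- \frac{6}{69199} \approx -8.6706 \cdot 10^{-5}$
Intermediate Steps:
$k{\left(Y \right)} = -6 + 2 Y$ ($k{\left(Y \right)} = 2 Y - 6 = -6 + 2 Y$)
$S = 15$ ($S = 5 \cdot 3 = 15$)
$\frac{1}{\left(\left(j{\left(-6,S \right)} - -9672\right) - 21109\right) + k{\left(-45 \right)}} = \frac{1}{\left(\left(\frac{1}{-6} - -9672\right) - 21109\right) + \left(-6 + 2 \left(-45\right)\right)} = \frac{1}{\left(\left(- \frac{1}{6} + 9672\right) - 21109\right) - 96} = \frac{1}{\left(\frac{58031}{6} - 21109\right) - 96} = \frac{1}{- \frac{68623}{6} - 96} = \frac{1}{- \frac{69199}{6}} = - \frac{6}{69199}$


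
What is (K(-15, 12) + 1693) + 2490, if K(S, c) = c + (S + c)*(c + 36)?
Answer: 4051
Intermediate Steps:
K(S, c) = c + (36 + c)*(S + c) (K(S, c) = c + (S + c)*(36 + c) = c + (36 + c)*(S + c))
(K(-15, 12) + 1693) + 2490 = ((12**2 + 36*(-15) + 37*12 - 15*12) + 1693) + 2490 = ((144 - 540 + 444 - 180) + 1693) + 2490 = (-132 + 1693) + 2490 = 1561 + 2490 = 4051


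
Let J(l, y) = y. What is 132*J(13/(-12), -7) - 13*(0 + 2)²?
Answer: -976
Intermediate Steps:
132*J(13/(-12), -7) - 13*(0 + 2)² = 132*(-7) - 13*(0 + 2)² = -924 - 13*2² = -924 - 13*4 = -924 - 52 = -976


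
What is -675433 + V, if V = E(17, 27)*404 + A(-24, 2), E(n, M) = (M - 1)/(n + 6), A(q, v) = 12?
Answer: -15524179/23 ≈ -6.7496e+5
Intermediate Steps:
E(n, M) = (-1 + M)/(6 + n)
V = 10780/23 (V = ((-1 + 27)/(6 + 17))*404 + 12 = (26/23)*404 + 12 = 10504/23 + 12 = 10780/23 ≈ 468.70)
-675433 + V = -675433 + 10780/23 = -15524179/23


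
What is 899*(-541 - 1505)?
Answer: -1839354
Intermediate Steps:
899*(-541 - 1505) = 899*(-2046) = -1839354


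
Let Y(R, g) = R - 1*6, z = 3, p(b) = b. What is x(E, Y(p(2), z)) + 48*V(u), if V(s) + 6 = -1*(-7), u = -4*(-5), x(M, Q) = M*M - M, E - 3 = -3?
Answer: 48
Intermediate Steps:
E = 0 (E = 3 - 3 = 0)
Y(R, g) = -6 + R (Y(R, g) = R - 6 = -6 + R)
x(M, Q) = M² - M
u = 20
V(s) = 1 (V(s) = -6 - 1*(-7) = -6 + 7 = 1)
x(E, Y(p(2), z)) + 48*V(u) = 0*(-1 + 0) + 48*1 = 0*(-1) + 48 = 0 + 48 = 48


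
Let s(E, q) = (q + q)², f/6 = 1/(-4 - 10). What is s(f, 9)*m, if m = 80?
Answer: 25920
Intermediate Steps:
f = -3/7 (f = 6/(-4 - 10) = 6/(-14) = 6*(-1/14) = -3/7 ≈ -0.42857)
s(E, q) = 4*q² (s(E, q) = (2*q)² = 4*q²)
s(f, 9)*m = (4*9²)*80 = (4*81)*80 = 324*80 = 25920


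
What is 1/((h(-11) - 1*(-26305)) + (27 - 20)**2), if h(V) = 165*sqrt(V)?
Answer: 26354/694832791 - 165*I*sqrt(11)/694832791 ≈ 3.7929e-5 - 7.8759e-7*I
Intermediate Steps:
1/((h(-11) - 1*(-26305)) + (27 - 20)**2) = 1/((165*sqrt(-11) - 1*(-26305)) + (27 - 20)**2) = 1/((165*(I*sqrt(11)) + 26305) + 7**2) = 1/((165*I*sqrt(11) + 26305) + 49) = 1/((26305 + 165*I*sqrt(11)) + 49) = 1/(26354 + 165*I*sqrt(11))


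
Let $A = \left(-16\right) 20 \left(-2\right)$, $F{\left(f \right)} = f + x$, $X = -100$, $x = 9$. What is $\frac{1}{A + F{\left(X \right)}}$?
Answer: $\frac{1}{549} \approx 0.0018215$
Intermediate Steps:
$F{\left(f \right)} = 9 + f$ ($F{\left(f \right)} = f + 9 = 9 + f$)
$A = 640$ ($A = \left(-320\right) \left(-2\right) = 640$)
$\frac{1}{A + F{\left(X \right)}} = \frac{1}{640 + \left(9 - 100\right)} = \frac{1}{640 - 91} = \frac{1}{549}$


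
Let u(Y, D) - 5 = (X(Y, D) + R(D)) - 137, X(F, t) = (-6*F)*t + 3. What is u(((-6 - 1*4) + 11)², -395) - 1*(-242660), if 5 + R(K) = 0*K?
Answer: 244896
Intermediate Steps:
X(F, t) = 3 - 6*F*t (X(F, t) = -6*F*t + 3 = 3 - 6*F*t)
R(K) = -5 (R(K) = -5 + 0*K = -5 + 0 = -5)
u(Y, D) = -134 - 6*D*Y (u(Y, D) = 5 + (((3 - 6*Y*D) - 5) - 137) = 5 + (((3 - 6*D*Y) - 5) - 137) = 5 + ((-2 - 6*D*Y) - 137) = 5 + (-139 - 6*D*Y) = -134 - 6*D*Y)
u(((-6 - 1*4) + 11)², -395) - 1*(-242660) = (-134 - 6*(-395)*((-6 - 1*4) + 11)²) - 1*(-242660) = (-134 - 6*(-395)*((-6 - 4) + 11)²) + 242660 = (-134 - 6*(-395)*(-10 + 11)²) + 242660 = (-134 - 6*(-395)*1²) + 242660 = (-134 - 6*(-395)*1) + 242660 = (-134 + 2370) + 242660 = 2236 + 242660 = 244896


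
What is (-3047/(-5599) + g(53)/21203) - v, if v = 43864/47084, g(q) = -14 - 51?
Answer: -3815715332/9772037009 ≈ -0.39047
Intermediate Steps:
g(q) = -65
v = 10966/11771 (v = 43864*(1/47084) = 10966/11771 ≈ 0.93161)
(-3047/(-5599) + g(53)/21203) - v = (-3047/(-5599) - 65/21203) - 1*10966/11771 = (-3047*(-1/5599) - 65*1/21203) - 10966/11771 = (277/509 - 5/1631) - 10966/11771 = 449242/830179 - 10966/11771 = -3815715332/9772037009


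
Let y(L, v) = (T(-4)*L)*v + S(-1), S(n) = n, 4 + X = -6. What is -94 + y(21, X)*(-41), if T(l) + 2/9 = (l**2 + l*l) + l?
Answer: 717341/3 ≈ 2.3911e+5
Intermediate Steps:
T(l) = -2/9 + l + 2*l**2 (T(l) = -2/9 + ((l**2 + l*l) + l) = -2/9 + ((l**2 + l**2) + l) = -2/9 + (2*l**2 + l) = -2/9 + (l + 2*l**2) = -2/9 + l + 2*l**2)
X = -10 (X = -4 - 6 = -10)
y(L, v) = -1 + 250*L*v/9 (y(L, v) = ((-2/9 - 4 + 2*(-4)**2)*L)*v - 1 = ((-2/9 - 4 + 2*16)*L)*v - 1 = ((-2/9 - 4 + 32)*L)*v - 1 = (250*L/9)*v - 1 = 250*L*v/9 - 1 = -1 + 250*L*v/9)
-94 + y(21, X)*(-41) = -94 + (-1 + (250/9)*21*(-10))*(-41) = -94 + (-1 - 17500/3)*(-41) = -94 - 17503/3*(-41) = -94 + 717623/3 = 717341/3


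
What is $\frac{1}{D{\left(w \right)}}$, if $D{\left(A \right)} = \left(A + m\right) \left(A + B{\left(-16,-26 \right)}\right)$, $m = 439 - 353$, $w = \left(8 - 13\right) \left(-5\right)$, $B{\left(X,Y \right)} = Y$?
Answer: $- \frac{1}{111} \approx -0.009009$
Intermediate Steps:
$w = 25$ ($w = \left(-5\right) \left(-5\right) = 25$)
$m = 86$ ($m = 439 - 353 = 86$)
$D{\left(A \right)} = \left(-26 + A\right) \left(86 + A\right)$ ($D{\left(A \right)} = \left(A + 86\right) \left(A - 26\right) = \left(86 + A\right) \left(-26 + A\right) = \left(-26 + A\right) \left(86 + A\right)$)
$\frac{1}{D{\left(w \right)}} = \frac{1}{-2236 + 25^{2} + 60 \cdot 25} = \frac{1}{-2236 + 625 + 1500} = \frac{1}{-111} = - \frac{1}{111}$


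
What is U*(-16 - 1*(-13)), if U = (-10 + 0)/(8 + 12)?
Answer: 3/2 ≈ 1.5000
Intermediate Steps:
U = -1/2 (U = -10/20 = -10*1/20 = -1/2 ≈ -0.50000)
U*(-16 - 1*(-13)) = -(-16 - 1*(-13))/2 = -(-16 + 13)/2 = -1/2*(-3) = 3/2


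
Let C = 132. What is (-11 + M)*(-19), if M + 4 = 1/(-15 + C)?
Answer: 33326/117 ≈ 284.84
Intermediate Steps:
M = -467/117 (M = -4 + 1/(-15 + 132) = -4 + 1/117 = -467/117 ≈ -3.9915)
(-11 + M)*(-19) = (-11 - 467/117)*(-19) = -1754/117*(-19) = 33326/117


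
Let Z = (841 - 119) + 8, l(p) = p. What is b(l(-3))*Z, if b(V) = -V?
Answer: 2190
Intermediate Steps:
Z = 730 (Z = 722 + 8 = 730)
b(l(-3))*Z = -1*(-3)*730 = 3*730 = 2190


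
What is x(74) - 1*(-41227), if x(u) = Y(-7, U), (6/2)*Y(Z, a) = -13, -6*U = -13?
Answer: 123668/3 ≈ 41223.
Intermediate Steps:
U = 13/6 (U = -1/6*(-13) = 13/6 ≈ 2.1667)
Y(Z, a) = -13/3 (Y(Z, a) = (1/3)*(-13) = -13/3)
x(u) = -13/3
x(74) - 1*(-41227) = -13/3 - 1*(-41227) = -13/3 + 41227 = 123668/3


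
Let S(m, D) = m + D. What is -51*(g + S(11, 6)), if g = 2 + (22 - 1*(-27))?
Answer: -3468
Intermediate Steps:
S(m, D) = D + m
g = 51 (g = 2 + (22 + 27) = 2 + 49 = 51)
-51*(g + S(11, 6)) = -51*(51 + (6 + 11)) = -51*(51 + 17) = -51*68 = -3468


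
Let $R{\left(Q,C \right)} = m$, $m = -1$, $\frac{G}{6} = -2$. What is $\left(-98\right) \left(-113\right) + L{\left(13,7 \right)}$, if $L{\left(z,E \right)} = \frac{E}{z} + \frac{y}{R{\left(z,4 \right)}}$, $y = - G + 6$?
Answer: $\frac{143735}{13} \approx 11057.0$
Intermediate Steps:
$G = -12$ ($G = 6 \left(-2\right) = -12$)
$R{\left(Q,C \right)} = -1$
$y = 18$ ($y = \left(-1\right) \left(-12\right) + 6 = 12 + 6 = 18$)
$L{\left(z,E \right)} = -18 + \frac{E}{z}$ ($L{\left(z,E \right)} = \frac{E}{z} + \frac{18}{-1} = \frac{E}{z} + 18 \left(-1\right) = \frac{E}{z} - 18 = -18 + \frac{E}{z}$)
$\left(-98\right) \left(-113\right) + L{\left(13,7 \right)} = \left(-98\right) \left(-113\right) - \left(18 - \frac{7}{13}\right) = 11074 + \left(-18 + 7 \cdot \frac{1}{13}\right) = 11074 + \left(-18 + \frac{7}{13}\right) = 11074 - \frac{227}{13} = \frac{143735}{13}$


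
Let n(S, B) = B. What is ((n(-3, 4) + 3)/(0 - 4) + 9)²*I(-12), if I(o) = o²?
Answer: 7569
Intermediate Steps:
((n(-3, 4) + 3)/(0 - 4) + 9)²*I(-12) = ((4 + 3)/(0 - 4) + 9)²*(-12)² = (7/(-4) + 9)²*144 = (7*(-¼) + 9)²*144 = (-7/4 + 9)²*144 = (29/4)²*144 = (841/16)*144 = 7569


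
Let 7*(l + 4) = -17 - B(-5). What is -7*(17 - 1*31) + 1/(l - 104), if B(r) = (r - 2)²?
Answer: 80549/822 ≈ 97.991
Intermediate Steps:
B(r) = (-2 + r)²
l = -94/7 (l = -4 + (-17 - (-2 - 5)²)/7 = -4 + (-17 - 1*(-7)²)/7 = -4 + (-17 - 1*49)/7 = -4 + (-17 - 49)/7 = -4 + (⅐)*(-66) = -4 - 66/7 = -94/7 ≈ -13.429)
-7*(17 - 1*31) + 1/(l - 104) = -7*(17 - 1*31) + 1/(-94/7 - 104) = -7*(17 - 31) + 1/(-822/7) = -7*(-14) - 7/822 = 98 - 7/822 = 80549/822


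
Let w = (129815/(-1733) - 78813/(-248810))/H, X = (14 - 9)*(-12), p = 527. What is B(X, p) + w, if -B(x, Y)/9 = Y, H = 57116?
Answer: -840354679645399/177177830120 ≈ -4743.0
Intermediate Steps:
X = -60 (X = 5*(-12) = -60)
B(x, Y) = -9*Y
w = -231386239/177177830120 (w = (129815/(-1733) - 78813/(-248810))/57116 = (129815*(-1/1733) - 78813*(-1/248810))*(1/57116) = (-129815/1733 + 567/1790)*(1/57116) = -231386239/3102070*1/57116 = -231386239/177177830120 ≈ -0.0013060)
B(X, p) + w = -9*527 - 231386239/177177830120 = -4743 - 231386239/177177830120 = -840354679645399/177177830120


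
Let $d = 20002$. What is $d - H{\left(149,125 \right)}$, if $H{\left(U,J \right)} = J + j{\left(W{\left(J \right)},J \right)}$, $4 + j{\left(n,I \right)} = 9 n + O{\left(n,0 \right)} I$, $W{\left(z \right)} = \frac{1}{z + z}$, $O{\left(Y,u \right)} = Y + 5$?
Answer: $\frac{2406933}{125} \approx 19255.0$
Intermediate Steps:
$O{\left(Y,u \right)} = 5 + Y$
$W{\left(z \right)} = \frac{1}{2 z}$
$j{\left(n,I \right)} = -4 + 9 n + I \left(5 + n\right)$ ($j{\left(n,I \right)} = -4 + \left(9 n + \left(5 + n\right) I\right) = -4 + \left(9 n + I \left(5 + n\right)\right) = -4 + 9 n + I \left(5 + n\right)$)
$H{\left(U,J \right)} = -4 + J + \frac{9}{2 J} + J \left(5 + \frac{1}{2 J}\right)$ ($H{\left(U,J \right)} = J + \left(-4 + 9 \frac{1}{2 J} + J \left(5 + \frac{1}{2 J}\right)\right) = J + \left(-4 + \frac{9}{2 J} + J \left(5 + \frac{1}{2 J}\right)\right) = -4 + J + \frac{9}{2 J} + J \left(5 + \frac{1}{2 J}\right)$)
$d - H{\left(149,125 \right)} = 20002 - \frac{9 + 125 \left(-7 + 12 \cdot 125\right)}{2 \cdot 125} = 20002 - \frac{1}{2} \cdot \frac{1}{125} \left(9 + 125 \left(-7 + 1500\right)\right) = 20002 - \frac{1}{2} \cdot \frac{1}{125} \left(9 + 125 \cdot 1493\right) = 20002 - \frac{1}{2} \cdot \frac{1}{125} \left(9 + 186625\right) = 20002 - \frac{1}{2} \cdot \frac{1}{125} \cdot 186634 = 20002 - \frac{93317}{125} = \frac{2406933}{125}$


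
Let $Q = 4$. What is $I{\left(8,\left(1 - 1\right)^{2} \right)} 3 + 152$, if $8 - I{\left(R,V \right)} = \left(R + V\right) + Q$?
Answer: $140$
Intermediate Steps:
$I{\left(R,V \right)} = 4 - R - V$ ($I{\left(R,V \right)} = 8 - \left(\left(R + V\right) + 4\right) = 8 - \left(4 + R + V\right) = 4 - R - V$)
$I{\left(8,\left(1 - 1\right)^{2} \right)} 3 + 152 = \left(4 - 8 - \left(1 - 1\right)^{2}\right) 3 + 152 = \left(4 - 8 - 0^{2}\right) 3 + 152 = \left(4 - 8 - 0\right) 3 + 152 = \left(4 - 8 + 0\right) 3 + 152 = \left(-4\right) 3 + 152 = -12 + 152 = 140$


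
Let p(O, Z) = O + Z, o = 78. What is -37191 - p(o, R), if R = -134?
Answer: -37135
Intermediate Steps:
-37191 - p(o, R) = -37191 - (78 - 134) = -37191 - 1*(-56) = -37191 + 56 = -37135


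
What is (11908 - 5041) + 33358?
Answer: 40225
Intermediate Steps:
(11908 - 5041) + 33358 = 6867 + 33358 = 40225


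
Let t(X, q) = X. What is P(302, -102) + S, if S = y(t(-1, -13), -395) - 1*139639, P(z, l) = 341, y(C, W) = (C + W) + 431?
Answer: -139263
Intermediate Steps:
y(C, W) = 431 + C + W
S = -139604 (S = (431 - 1 - 395) - 1*139639 = 35 - 139639 = -139604)
P(302, -102) + S = 341 - 139604 = -139263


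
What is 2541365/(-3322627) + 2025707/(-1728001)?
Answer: -1011104548514/521954798057 ≈ -1.9371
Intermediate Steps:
2541365/(-3322627) + 2025707/(-1728001) = 2541365*(-1/3322627) + 2025707*(-1/1728001) = -2541365/3322627 - 2025707/1728001 = -1011104548514/521954798057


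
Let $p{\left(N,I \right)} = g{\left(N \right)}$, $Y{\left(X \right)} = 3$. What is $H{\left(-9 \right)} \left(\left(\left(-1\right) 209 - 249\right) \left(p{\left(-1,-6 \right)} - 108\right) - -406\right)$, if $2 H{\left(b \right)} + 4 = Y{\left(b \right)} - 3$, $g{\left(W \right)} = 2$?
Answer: $-97908$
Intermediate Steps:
$p{\left(N,I \right)} = 2$
$H{\left(b \right)} = -2$ ($H{\left(b \right)} = -2 + \frac{3 - 3}{2} = -2 + \frac{1}{2} \cdot 0 = -2 + 0 = -2$)
$H{\left(-9 \right)} \left(\left(\left(-1\right) 209 - 249\right) \left(p{\left(-1,-6 \right)} - 108\right) - -406\right) = - 2 \left(\left(\left(-1\right) 209 - 249\right) \left(2 - 108\right) - -406\right) = - 2 \left(\left(-209 - 249\right) \left(-106\right) + 406\right) = - 2 \left(\left(-458\right) \left(-106\right) + 406\right) = - 2 \left(48548 + 406\right) = \left(-2\right) 48954 = -97908$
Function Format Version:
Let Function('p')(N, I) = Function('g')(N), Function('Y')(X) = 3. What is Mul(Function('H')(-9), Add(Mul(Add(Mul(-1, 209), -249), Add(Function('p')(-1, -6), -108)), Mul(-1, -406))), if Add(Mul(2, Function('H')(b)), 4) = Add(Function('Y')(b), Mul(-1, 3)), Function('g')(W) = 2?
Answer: -97908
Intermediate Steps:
Function('p')(N, I) = 2
Function('H')(b) = -2 (Function('H')(b) = Add(-2, Mul(Rational(1, 2), Add(3, Mul(-1, 3)))) = Add(-2, Mul(Rational(1, 2), Add(3, -3))) = Add(-2, Mul(Rational(1, 2), 0)) = Add(-2, 0) = -2)
Mul(Function('H')(-9), Add(Mul(Add(Mul(-1, 209), -249), Add(Function('p')(-1, -6), -108)), Mul(-1, -406))) = Mul(-2, Add(Mul(Add(Mul(-1, 209), -249), Add(2, -108)), Mul(-1, -406))) = Mul(-2, Add(Mul(Add(-209, -249), -106), 406)) = Mul(-2, Add(Mul(-458, -106), 406)) = Mul(-2, Add(48548, 406)) = Mul(-2, 48954) = -97908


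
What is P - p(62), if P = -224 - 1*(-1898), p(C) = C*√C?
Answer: 1674 - 62*√62 ≈ 1185.8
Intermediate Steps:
p(C) = C^(3/2)
P = 1674 (P = -224 + 1898 = 1674)
P - p(62) = 1674 - 62^(3/2) = 1674 - 62*√62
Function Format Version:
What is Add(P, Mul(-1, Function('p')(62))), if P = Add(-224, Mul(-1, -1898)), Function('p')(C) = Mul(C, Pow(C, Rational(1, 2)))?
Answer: Add(1674, Mul(-62, Pow(62, Rational(1, 2)))) ≈ 1185.8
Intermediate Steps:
Function('p')(C) = Pow(C, Rational(3, 2))
P = 1674 (P = Add(-224, 1898) = 1674)
Add(P, Mul(-1, Function('p')(62))) = Add(1674, Mul(-1, Pow(62, Rational(3, 2)))) = Add(1674, Mul(-1, Mul(62, Pow(62, Rational(1, 2))))) = Add(1674, Mul(-62, Pow(62, Rational(1, 2))))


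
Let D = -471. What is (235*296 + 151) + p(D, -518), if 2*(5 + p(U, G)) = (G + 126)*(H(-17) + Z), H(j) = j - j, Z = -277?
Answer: 123998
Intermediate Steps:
H(j) = 0
p(U, G) = -17456 - 277*G/2 (p(U, G) = -5 + ((G + 126)*(0 - 277))/2 = -5 + ((126 + G)*(-277))/2 = -5 + (-34902 - 277*G)/2 = -5 + (-17451 - 277*G/2) = -17456 - 277*G/2)
(235*296 + 151) + p(D, -518) = (235*296 + 151) + (-17456 - 277/2*(-518)) = (69560 + 151) + (-17456 + 71743) = 69711 + 54287 = 123998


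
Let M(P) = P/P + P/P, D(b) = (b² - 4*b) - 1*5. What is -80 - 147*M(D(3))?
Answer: -374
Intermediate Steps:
D(b) = -5 + b² - 4*b (D(b) = (b² - 4*b) - 5 = -5 + b² - 4*b)
M(P) = 2 (M(P) = 1 + 1 = 2)
-80 - 147*M(D(3)) = -80 - 147*2 = -80 - 294 = -374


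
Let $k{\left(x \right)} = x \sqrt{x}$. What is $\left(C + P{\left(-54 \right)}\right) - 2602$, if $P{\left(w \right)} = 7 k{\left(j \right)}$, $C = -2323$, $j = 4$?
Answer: $-4869$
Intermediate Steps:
$k{\left(x \right)} = x^{\frac{3}{2}}$
$P{\left(w \right)} = 56$ ($P{\left(w \right)} = 7 \cdot 4^{\frac{3}{2}} = 7 \cdot 8 = 56$)
$\left(C + P{\left(-54 \right)}\right) - 2602 = \left(-2323 + 56\right) - 2602 = -2267 - 2602 = -4869$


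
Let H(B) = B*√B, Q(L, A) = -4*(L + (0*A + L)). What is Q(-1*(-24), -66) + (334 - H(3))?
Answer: 142 - 3*√3 ≈ 136.80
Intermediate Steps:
Q(L, A) = -8*L (Q(L, A) = -4*(L + (0 + L)) = -4*(L + L) = -8*L)
H(B) = B^(3/2)
Q(-1*(-24), -66) + (334 - H(3)) = -(-8)*(-24) + (334 - 3^(3/2)) = -8*24 + (334 - 3*√3) = -192 + (334 - 3*√3) = 142 - 3*√3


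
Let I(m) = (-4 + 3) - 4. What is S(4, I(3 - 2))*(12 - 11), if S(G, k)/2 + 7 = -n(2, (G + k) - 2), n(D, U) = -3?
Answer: -8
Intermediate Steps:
I(m) = -5 (I(m) = -1 - 4 = -5)
S(G, k) = -8 (S(G, k) = -14 + 2*(-1*(-3)) = -14 + 2*3 = -14 + 6 = -8)
S(4, I(3 - 2))*(12 - 11) = -8*(12 - 11) = -8*1 = -8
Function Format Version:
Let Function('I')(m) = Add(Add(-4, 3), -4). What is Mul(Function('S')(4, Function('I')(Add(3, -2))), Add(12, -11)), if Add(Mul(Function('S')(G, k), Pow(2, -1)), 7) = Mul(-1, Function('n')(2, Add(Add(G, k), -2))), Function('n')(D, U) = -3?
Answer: -8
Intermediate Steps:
Function('I')(m) = -5 (Function('I')(m) = Add(-1, -4) = -5)
Function('S')(G, k) = -8 (Function('S')(G, k) = Add(-14, Mul(2, Mul(-1, -3))) = Add(-14, Mul(2, 3)) = Add(-14, 6) = -8)
Mul(Function('S')(4, Function('I')(Add(3, -2))), Add(12, -11)) = Mul(-8, Add(12, -11)) = Mul(-8, 1) = -8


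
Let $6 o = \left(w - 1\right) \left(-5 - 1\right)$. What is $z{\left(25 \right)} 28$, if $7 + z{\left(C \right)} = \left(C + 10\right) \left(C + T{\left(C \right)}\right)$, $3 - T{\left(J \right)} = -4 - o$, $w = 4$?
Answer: $28224$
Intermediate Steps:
$o = -3$ ($o = \frac{\left(4 - 1\right) \left(-5 - 1\right)}{6} = \frac{3 \left(-6\right)}{6} = \frac{1}{6} \left(-18\right) = -3$)
$T{\left(J \right)} = 4$ ($T{\left(J \right)} = 3 - \left(-4 - -3\right) = 3 - \left(-4 + 3\right) = 3 - -1 = 3 + 1 = 4$)
$z{\left(C \right)} = -7 + \left(4 + C\right) \left(10 + C\right)$ ($z{\left(C \right)} = -7 + \left(C + 10\right) \left(C + 4\right) = -7 + \left(10 + C\right) \left(4 + C\right) = -7 + \left(4 + C\right) \left(10 + C\right)$)
$z{\left(25 \right)} 28 = \left(33 + 25^{2} + 14 \cdot 25\right) 28 = \left(33 + 625 + 350\right) 28 = 1008 \cdot 28 = 28224$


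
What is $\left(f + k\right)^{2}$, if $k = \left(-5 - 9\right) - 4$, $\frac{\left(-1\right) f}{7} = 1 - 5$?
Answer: $100$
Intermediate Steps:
$f = 28$ ($f = - 7 \left(1 - 5\right) = \left(-7\right) \left(-4\right) = 28$)
$k = -18$ ($k = \left(-5 - 9\right) - 4 = -14 - 4 = -18$)
$\left(f + k\right)^{2} = \left(28 - 18\right)^{2} = 10^{2} = 100$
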